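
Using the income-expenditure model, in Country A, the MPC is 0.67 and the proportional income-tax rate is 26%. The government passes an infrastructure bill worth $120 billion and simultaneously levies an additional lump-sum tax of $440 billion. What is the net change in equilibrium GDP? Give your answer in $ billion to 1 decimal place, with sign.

−$346.7 billion

Expenditure multiplier = 1/(1 − c(1−t)) = 1/(1 − 0.67×0.74) = 1/0.5042 ≈ 1.983.
ΔG contributes k·ΔG = (+$120 billion) / 0.5042 ≈ +$238 billion.
ΔT of +$440 billion changes first-round spending by −c·ΔT = −$294.8 billion, contributing k·(−c·ΔT) = (−$294.8 billion) / 0.5042 ≈ −$584.7 billion.
Net ΔY = k(ΔG − c·ΔT) = (−$174.8 billion) / 0.5042 ≈ −$346.7 billion.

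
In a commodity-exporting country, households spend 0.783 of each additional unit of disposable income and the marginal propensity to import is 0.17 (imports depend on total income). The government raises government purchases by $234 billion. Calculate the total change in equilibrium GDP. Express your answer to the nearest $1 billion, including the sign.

Spending multiplier = 1/(1 − c + m) = 1/(1 − 0.783 + 0.17) = 1/0.387 ≈ 2.584.
ΔY = k × ΔG = (+$234 billion) / 0.387 ≈ +$605 billion.

+$605 billion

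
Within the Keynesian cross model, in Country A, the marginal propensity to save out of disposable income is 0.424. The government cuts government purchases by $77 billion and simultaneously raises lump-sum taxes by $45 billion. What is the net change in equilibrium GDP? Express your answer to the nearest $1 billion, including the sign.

MPC = 1 − MPS = 1 − 0.424 = 0.576.
Expenditure multiplier = 1/(1 − MPC) = 1/(1 − 0.576) = 1/0.424 ≈ 2.358.
ΔG contributes k·ΔG = (−$77 billion) / 0.424 ≈ −$181.6 billion.
ΔT of +$45 billion changes first-round spending by −c·ΔT = −$25.92 billion, contributing k·(−c·ΔT) = (−$25.92 billion) / 0.424 ≈ −$61.1 billion.
Net ΔY = k(ΔG − c·ΔT) = (−$102.92 billion) / 0.424 ≈ −$243 billion.

−$243 billion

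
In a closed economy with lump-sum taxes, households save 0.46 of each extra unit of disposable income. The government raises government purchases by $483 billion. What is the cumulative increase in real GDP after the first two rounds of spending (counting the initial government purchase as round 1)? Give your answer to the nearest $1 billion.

MPC = 1 − MPS = 1 − 0.46 = 0.54.
Round 1 adds ΔG = $483 billion; each later round is MPC = 0.54 times the previous.
After 2 rounds: 483 + 260.82 = ΔG·(1 − c^2)/(1 − c) = 483 × (1 − 0.2916)/0.46 ≈ $744 billion.

$744 billion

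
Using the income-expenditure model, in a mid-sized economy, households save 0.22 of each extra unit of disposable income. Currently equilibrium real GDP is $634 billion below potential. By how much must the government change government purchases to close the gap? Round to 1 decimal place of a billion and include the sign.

+$139.5 billion

MPC = 1 − MPS = 1 − 0.22 = 0.78.
Spending multiplier = 1/(1 − MPC) = 1/(1 − 0.78) = 1/0.22 ≈ 4.545.
Need ΔY = +$634 billion, so ΔG = ΔY/k = (+$634 billion) × 0.22 ≈ +$139.5 billion.
The government should increase government purchases by $139.5 billion.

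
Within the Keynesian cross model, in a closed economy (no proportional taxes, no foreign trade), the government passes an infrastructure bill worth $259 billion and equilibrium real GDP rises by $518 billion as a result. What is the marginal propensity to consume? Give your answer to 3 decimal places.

0.500

Implied spending multiplier k = ΔY/ΔG = 518/259 = 2.
Since k = 1/(1 − MPC), MPC = 1 − 1/k = 1 − ΔG/ΔY = 1 − 259/518 = 0.500.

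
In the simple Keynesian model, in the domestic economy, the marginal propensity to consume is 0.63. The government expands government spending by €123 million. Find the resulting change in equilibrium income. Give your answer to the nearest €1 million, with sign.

+€332 million

Spending multiplier = 1/(1 − MPC) = 1/(1 − 0.63) = 1/0.37 ≈ 2.703.
ΔY = k × ΔG = (+€123 million) / 0.37 ≈ +€332 million.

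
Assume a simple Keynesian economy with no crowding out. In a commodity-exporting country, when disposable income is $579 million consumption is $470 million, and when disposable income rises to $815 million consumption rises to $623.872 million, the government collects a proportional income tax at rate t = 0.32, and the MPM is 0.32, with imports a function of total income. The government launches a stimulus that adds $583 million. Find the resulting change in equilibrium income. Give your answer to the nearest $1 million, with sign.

+$665 million

MPC = ΔC/ΔYd = (623.872 − 470)/(815 − 579) = 153.872/236 = 0.652.
Government-spending multiplier = 1/(1 − c(1−t) + m) = 1/(1 − 0.652×0.68 + 0.32) = 1/0.87664 ≈ 1.141.
ΔY = k × ΔG = (+$583 million) / 0.87664 ≈ +$665 million.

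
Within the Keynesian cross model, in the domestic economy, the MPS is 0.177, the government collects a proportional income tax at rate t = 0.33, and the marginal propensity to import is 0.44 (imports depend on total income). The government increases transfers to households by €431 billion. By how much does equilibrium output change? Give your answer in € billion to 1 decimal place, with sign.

+€399.2 billion

MPC = 1 − MPS = 1 − 0.177 = 0.823.
The transfer change shifts disposable income by +€431 billion, so first-round consumption changes by c·ΔTR = 0.823 × (+€431 billion) = +€354.713 billion.
Expenditure multiplier = 1/(1 − c(1−t) + m) = 1/(1 − 0.823×0.67 + 0.44) = 1/0.88859 ≈ 1.125.
The transfer multiplier is c × k ≈ 0.926, so ΔY = k × (c·ΔTR) = (+€354.713 billion) / 0.88859 ≈ +€399.2 billion.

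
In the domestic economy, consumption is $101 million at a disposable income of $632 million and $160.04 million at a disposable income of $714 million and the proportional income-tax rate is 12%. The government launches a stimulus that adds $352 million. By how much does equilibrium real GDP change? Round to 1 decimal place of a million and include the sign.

MPC = ΔC/ΔYd = (160.04 − 101)/(714 − 632) = 59.04/82 = 0.72.
Spending multiplier = 1/(1 − c(1−t)) = 1/(1 − 0.72×0.88) = 1/0.3664 ≈ 2.729.
ΔY = k × ΔG = (+$352 million) / 0.3664 ≈ +$960.7 million.

+$960.7 million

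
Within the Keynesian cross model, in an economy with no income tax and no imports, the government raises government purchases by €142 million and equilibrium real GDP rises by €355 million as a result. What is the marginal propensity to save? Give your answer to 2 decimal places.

0.40

Implied spending multiplier k = ΔY/ΔG = 355/142 = 2.5.
Since k = 1/(1 − MPC), MPC = 1 − 1/k = 1 − ΔG/ΔY = 1 − 142/355 = 0.60.
MPS = 1 − MPC = 0.40.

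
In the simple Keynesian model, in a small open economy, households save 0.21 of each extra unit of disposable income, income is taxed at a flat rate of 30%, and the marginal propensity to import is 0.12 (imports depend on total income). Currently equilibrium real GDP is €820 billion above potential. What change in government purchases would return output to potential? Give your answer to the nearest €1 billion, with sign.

−€465 billion

MPC = 1 − MPS = 1 − 0.21 = 0.79.
Spending multiplier = 1/(1 − c(1−t) + m) = 1/(1 − 0.79×0.7 + 0.12) = 1/0.567 ≈ 1.764.
Need ΔY = −€820 billion, so ΔG = ΔY/k = (−€820 billion) × 0.567 ≈ −€465 billion.
The government should cut government purchases by €465 billion.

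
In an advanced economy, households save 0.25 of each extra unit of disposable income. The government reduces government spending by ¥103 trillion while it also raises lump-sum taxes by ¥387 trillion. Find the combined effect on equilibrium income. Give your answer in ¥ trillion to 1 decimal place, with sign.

MPC = 1 − MPS = 1 − 0.25 = 0.75.
Expenditure multiplier = 1/(1 − MPC) = 1/(1 − 0.75) = 1/0.25 = 4.
ΔG contributes k·ΔG = (−¥103 trillion) / 0.25 = −¥412 trillion.
ΔT of +¥387 trillion changes first-round spending by −c·ΔT = −¥290.25 trillion, contributing k·(−c·ΔT) = (−¥290.25 trillion) / 0.25 = −¥1,161 trillion.
Net ΔY = k(ΔG − c·ΔT) = (−¥393.25 trillion) / 0.25 = −¥1,573 trillion.

−¥1,573.0 trillion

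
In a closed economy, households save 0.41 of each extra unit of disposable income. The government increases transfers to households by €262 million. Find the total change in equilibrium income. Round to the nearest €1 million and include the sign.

+€377 million

MPC = 1 − MPS = 1 − 0.41 = 0.59.
The transfer change shifts disposable income by +€262 million, so first-round consumption changes by c·ΔTR = 0.59 × (+€262 million) = +€154.58 million.
Expenditure multiplier = 1/(1 − MPC) = 1/(1 − 0.59) = 1/0.41 ≈ 2.439.
The transfer multiplier is c × k ≈ 1.439, so ΔY = k × (c·ΔTR) = (+€154.58 million) / 0.41 ≈ +€377 million.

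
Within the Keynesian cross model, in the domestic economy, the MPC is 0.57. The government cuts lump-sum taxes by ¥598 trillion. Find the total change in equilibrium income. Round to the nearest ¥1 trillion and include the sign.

+¥793 trillion

A lump-sum tax change of −¥598 trillion shifts disposable income by +¥598 trillion; first-round consumption changes by −c × ΔT = −0.57 × (−¥598 trillion) = +¥340.86 trillion.
Expenditure multiplier = 1/(1 − MPC) = 1/(1 − 0.57) = 1/0.43 ≈ 2.326.
The tax multiplier is −c × k ≈ −1.326, so ΔY = k × (−c·ΔT) = (+¥340.86 trillion) / 0.43 ≈ +¥793 trillion.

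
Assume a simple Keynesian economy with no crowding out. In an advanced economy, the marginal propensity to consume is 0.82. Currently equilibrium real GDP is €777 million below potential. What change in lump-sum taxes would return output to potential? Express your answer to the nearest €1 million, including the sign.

Spending multiplier = 1/(1 − MPC) = 1/(1 − 0.82) = 1/0.18 ≈ 5.556.
Tax multiplier = −c·k = −0.82/0.18 ≈ −4.556. Need ΔY = +€777 million, so ΔT = ΔY/(−c·k) = −(+€777 million) × 0.18 / 0.82 ≈ −€171 million.
The government should cut lump-sum taxes by €171 million.

−€171 million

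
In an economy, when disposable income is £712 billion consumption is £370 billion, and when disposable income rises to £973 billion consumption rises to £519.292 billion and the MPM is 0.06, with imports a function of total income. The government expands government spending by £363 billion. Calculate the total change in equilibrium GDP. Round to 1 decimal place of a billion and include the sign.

MPC = ΔC/ΔYd = (519.292 − 370)/(973 − 712) = 149.292/261 = 0.572.
Government-spending multiplier = 1/(1 − c + m) = 1/(1 − 0.572 + 0.06) = 1/0.488 ≈ 2.049.
ΔY = k × ΔG = (+£363 billion) / 0.488 ≈ +£743.9 billion.

+£743.9 billion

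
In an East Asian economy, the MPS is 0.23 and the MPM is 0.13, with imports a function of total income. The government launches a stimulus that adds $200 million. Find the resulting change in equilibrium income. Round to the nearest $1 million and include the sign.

+$556 million

MPC = 1 − MPS = 1 − 0.23 = 0.77.
Expenditure multiplier = 1/(1 − c + m) = 1/(1 − 0.77 + 0.13) = 1/0.36 ≈ 2.778.
ΔY = k × ΔG = (+$200 million) / 0.36 ≈ +$556 million.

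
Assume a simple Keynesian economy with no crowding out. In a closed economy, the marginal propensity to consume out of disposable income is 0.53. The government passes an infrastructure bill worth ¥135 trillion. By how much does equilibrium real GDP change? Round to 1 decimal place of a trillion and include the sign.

Spending multiplier = 1/(1 − MPC) = 1/(1 − 0.53) = 1/0.47 ≈ 2.128.
ΔY = k × ΔG = (+¥135 trillion) / 0.47 ≈ +¥287.2 trillion.

+¥287.2 trillion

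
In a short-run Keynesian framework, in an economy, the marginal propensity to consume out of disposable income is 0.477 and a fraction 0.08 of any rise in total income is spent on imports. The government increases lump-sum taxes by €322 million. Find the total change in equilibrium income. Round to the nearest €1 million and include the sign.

−€255 million

A lump-sum tax change of +€322 million shifts disposable income by −€322 million; first-round consumption changes by −c × ΔT = −0.477 × (+€322 million) = −€153.594 million.
Expenditure multiplier = 1/(1 − c + m) = 1/(1 − 0.477 + 0.08) = 1/0.603 ≈ 1.658.
The tax multiplier is −c × k ≈ −0.791, so ΔY = k × (−c·ΔT) = (−€153.594 million) / 0.603 ≈ −€255 million.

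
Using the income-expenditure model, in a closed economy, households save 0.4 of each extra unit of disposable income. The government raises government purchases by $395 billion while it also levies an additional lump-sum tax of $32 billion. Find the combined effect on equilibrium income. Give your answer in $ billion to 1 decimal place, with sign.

+$939.5 billion

MPC = 1 − MPS = 1 − 0.4 = 0.6.
Expenditure multiplier = 1/(1 − MPC) = 1/(1 − 0.6) = 1/0.4 = 2.5.
ΔG contributes k·ΔG = (+$395 billion) / 0.4 = +$987.5 billion.
ΔT of +$32 billion changes first-round spending by −c·ΔT = −$19.2 billion, contributing k·(−c·ΔT) = (−$19.2 billion) / 0.4 = −$48 billion.
Net ΔY = k(ΔG − c·ΔT) = (+$375.8 billion) / 0.4 = +$939.5 billion.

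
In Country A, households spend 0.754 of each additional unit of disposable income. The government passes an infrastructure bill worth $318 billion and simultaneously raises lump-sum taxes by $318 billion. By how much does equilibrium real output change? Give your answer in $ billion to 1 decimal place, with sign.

Expenditure multiplier = 1/(1 − MPC) = 1/(1 − 0.754) = 1/0.246 ≈ 4.065.
ΔG contributes k·ΔG = (+$318 billion) / 0.246 ≈ +$1,292.7 billion.
ΔT of +$318 billion changes first-round spending by −c·ΔT = −$239.772 billion, contributing k·(−c·ΔT) = (−$239.772 billion) / 0.246 ≈ −$974.7 billion.
With ΔG = ΔT and no other leakages, the balanced-budget multiplier is 1, so ΔY = ΔG = +$318 billion.

+$318.0 billion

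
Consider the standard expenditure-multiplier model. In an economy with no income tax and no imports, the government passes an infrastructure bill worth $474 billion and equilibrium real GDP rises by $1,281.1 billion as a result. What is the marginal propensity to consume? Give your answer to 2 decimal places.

0.63

Implied spending multiplier k = ΔY/ΔG = 1,281.1/474 ≈ 2.7027.
Since k = 1/(1 − MPC), MPC = 1 − 1/k = 1 − ΔG/ΔY = 1 − 474/1,281.1 ≈ 0.63.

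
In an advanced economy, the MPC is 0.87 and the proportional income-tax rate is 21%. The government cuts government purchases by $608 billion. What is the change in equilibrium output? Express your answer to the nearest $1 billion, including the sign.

−$1,944 billion

Spending multiplier = 1/(1 − c(1−t)) = 1/(1 − 0.87×0.79) = 1/0.3127 ≈ 3.198.
ΔY = k × ΔG = (−$608 billion) / 0.3127 ≈ −$1,944 billion.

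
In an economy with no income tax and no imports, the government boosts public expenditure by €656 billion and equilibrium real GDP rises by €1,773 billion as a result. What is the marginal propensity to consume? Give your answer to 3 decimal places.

Implied spending multiplier k = ΔY/ΔG = 1,773/656 ≈ 2.7027.
Since k = 1/(1 − MPC), MPC = 1 − 1/k = 1 − ΔG/ΔY = 1 − 656/1,773 ≈ 0.630.

0.630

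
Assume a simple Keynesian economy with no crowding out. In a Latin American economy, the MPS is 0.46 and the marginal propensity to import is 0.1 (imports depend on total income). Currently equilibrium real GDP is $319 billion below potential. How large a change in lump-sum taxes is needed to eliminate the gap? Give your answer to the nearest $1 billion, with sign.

−$331 billion

MPC = 1 − MPS = 1 − 0.46 = 0.54.
Spending multiplier = 1/(1 − c + m) = 1/(1 − 0.54 + 0.1) = 1/0.56 ≈ 1.786.
Tax multiplier = −c·k = −0.54/0.56 ≈ −0.964. Need ΔY = +$319 billion, so ΔT = ΔY/(−c·k) = −(+$319 billion) × 0.56 / 0.54 ≈ −$331 billion.
The government should cut lump-sum taxes by $331 billion.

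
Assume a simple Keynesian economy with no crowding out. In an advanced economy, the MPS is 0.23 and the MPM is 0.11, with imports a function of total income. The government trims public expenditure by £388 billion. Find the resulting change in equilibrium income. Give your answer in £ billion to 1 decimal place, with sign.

MPC = 1 − MPS = 1 − 0.23 = 0.77.
Expenditure multiplier = 1/(1 − c + m) = 1/(1 − 0.77 + 0.11) = 1/0.34 ≈ 2.941.
ΔY = k × ΔG = (−£388 billion) / 0.34 ≈ −£1,141.2 billion.

−£1,141.2 billion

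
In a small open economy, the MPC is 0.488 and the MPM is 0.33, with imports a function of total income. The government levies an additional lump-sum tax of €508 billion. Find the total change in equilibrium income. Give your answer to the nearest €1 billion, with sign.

A lump-sum tax change of +€508 billion shifts disposable income by −€508 billion; first-round consumption changes by −c × ΔT = −0.488 × (+€508 billion) = −€247.904 billion.
Expenditure multiplier = 1/(1 − c + m) = 1/(1 − 0.488 + 0.33) = 1/0.842 ≈ 1.188.
The tax multiplier is −c × k ≈ −0.58, so ΔY = k × (−c·ΔT) = (−€247.904 billion) / 0.842 ≈ −€294 billion.

−€294 billion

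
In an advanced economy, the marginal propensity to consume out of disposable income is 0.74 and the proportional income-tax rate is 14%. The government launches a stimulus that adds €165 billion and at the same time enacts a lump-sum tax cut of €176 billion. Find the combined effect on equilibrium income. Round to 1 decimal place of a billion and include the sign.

Expenditure multiplier = 1/(1 − c(1−t)) = 1/(1 − 0.74×0.86) = 1/0.3636 ≈ 2.75.
ΔG contributes k·ΔG = (+€165 billion) / 0.3636 ≈ +€453.8 billion.
ΔT of −€176 billion changes first-round spending by −c·ΔT = +€130.24 billion, contributing k·(−c·ΔT) = (+€130.24 billion) / 0.3636 ≈ +€358.2 billion.
Net ΔY = k(ΔG − c·ΔT) = (+€295.24 billion) / 0.3636 ≈ +€812 billion.

+€812.0 billion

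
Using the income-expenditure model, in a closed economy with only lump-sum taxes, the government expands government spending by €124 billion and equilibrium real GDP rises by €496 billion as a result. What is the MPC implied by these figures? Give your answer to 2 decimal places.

Implied spending multiplier k = ΔY/ΔG = 496/124 = 4.
Since k = 1/(1 − MPC), MPC = 1 − 1/k = 1 − ΔG/ΔY = 1 − 124/496 = 0.75.

0.75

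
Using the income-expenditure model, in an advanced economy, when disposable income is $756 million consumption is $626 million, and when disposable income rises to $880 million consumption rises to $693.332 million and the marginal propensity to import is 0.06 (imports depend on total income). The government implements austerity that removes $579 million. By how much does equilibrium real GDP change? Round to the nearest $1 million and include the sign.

−$1,120 million

MPC = ΔC/ΔYd = (693.332 − 626)/(880 − 756) = 67.332/124 = 0.543.
Expenditure multiplier = 1/(1 − c + m) = 1/(1 − 0.543 + 0.06) = 1/0.517 ≈ 1.934.
ΔY = k × ΔG = (−$579 million) / 0.517 ≈ −$1,120 million.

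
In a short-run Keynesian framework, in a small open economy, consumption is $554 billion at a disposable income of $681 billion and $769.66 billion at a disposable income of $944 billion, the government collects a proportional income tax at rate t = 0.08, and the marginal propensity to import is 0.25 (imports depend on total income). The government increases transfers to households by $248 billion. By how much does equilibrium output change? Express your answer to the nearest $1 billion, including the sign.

+$410 billion

MPC = ΔC/ΔYd = (769.66 − 554)/(944 − 681) = 215.66/263 = 0.82.
The transfer change shifts disposable income by +$248 billion, so first-round consumption changes by c·ΔTR = 0.82 × (+$248 billion) = +$203.36 billion.
Expenditure multiplier = 1/(1 − c(1−t) + m) = 1/(1 − 0.82×0.92 + 0.25) = 1/0.4956 ≈ 2.018.
The transfer multiplier is c × k ≈ 1.655, so ΔY = k × (c·ΔTR) = (+$203.36 billion) / 0.4956 ≈ +$410 billion.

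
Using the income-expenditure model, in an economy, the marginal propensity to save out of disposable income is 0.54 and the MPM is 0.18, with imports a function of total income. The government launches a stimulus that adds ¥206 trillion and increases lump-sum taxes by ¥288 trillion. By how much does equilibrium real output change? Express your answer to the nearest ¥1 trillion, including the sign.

MPC = 1 − MPS = 1 − 0.54 = 0.46.
Expenditure multiplier = 1/(1 − c + m) = 1/(1 − 0.46 + 0.18) = 1/0.72 ≈ 1.389.
ΔG contributes k·ΔG = (+¥206 trillion) / 0.72 ≈ +¥286.1 trillion.
ΔT of +¥288 trillion changes first-round spending by −c·ΔT = −¥132.48 trillion, contributing k·(−c·ΔT) = (−¥132.48 trillion) / 0.72 = −¥184 trillion.
Net ΔY = k(ΔG − c·ΔT) = (+¥73.52 trillion) / 0.72 ≈ +¥102 trillion.

+¥102 trillion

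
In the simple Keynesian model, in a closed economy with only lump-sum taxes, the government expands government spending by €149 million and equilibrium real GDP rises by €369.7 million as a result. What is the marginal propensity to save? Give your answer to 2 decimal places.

0.40

Implied spending multiplier k = ΔY/ΔG = 369.7/149 ≈ 2.4812.
Since k = 1/(1 − MPC), MPC = 1 − 1/k = 1 − ΔG/ΔY = 1 − 149/369.7 ≈ 0.60.
MPS = 1 − MPC = 0.40.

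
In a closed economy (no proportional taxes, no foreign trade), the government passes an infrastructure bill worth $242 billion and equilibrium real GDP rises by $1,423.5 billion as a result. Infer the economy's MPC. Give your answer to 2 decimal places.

0.83

Implied spending multiplier k = ΔY/ΔG = 1,423.5/242 ≈ 5.8822.
Since k = 1/(1 − MPC), MPC = 1 − 1/k = 1 − ΔG/ΔY = 1 − 242/1,423.5 ≈ 0.83.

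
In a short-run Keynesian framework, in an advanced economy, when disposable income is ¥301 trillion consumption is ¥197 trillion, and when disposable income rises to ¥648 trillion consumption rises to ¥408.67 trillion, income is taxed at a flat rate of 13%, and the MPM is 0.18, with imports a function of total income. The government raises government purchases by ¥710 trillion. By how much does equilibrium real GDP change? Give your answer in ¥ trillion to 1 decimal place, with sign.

MPC = ΔC/ΔYd = (408.67 − 197)/(648 − 301) = 211.67/347 = 0.61.
Government-spending multiplier = 1/(1 − c(1−t) + m) = 1/(1 − 0.61×0.87 + 0.18) = 1/0.6493 ≈ 1.54.
ΔY = k × ΔG = (+¥710 trillion) / 0.6493 ≈ +¥1,093.5 trillion.

+¥1,093.5 trillion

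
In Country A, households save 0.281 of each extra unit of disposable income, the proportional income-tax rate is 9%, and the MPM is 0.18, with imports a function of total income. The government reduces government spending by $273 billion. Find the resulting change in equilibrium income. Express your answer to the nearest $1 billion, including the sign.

−$519 billion

MPC = 1 − MPS = 1 − 0.281 = 0.719.
Government-spending multiplier = 1/(1 − c(1−t) + m) = 1/(1 − 0.719×0.91 + 0.18) = 1/0.52571 ≈ 1.902.
ΔY = k × ΔG = (−$273 billion) / 0.52571 ≈ −$519 billion.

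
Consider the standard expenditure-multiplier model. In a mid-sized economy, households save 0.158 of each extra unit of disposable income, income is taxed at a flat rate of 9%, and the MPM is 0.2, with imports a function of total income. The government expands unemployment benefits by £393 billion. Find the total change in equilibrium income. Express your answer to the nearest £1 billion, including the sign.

MPC = 1 − MPS = 1 − 0.158 = 0.842.
The transfer change shifts disposable income by +£393 billion, so first-round consumption changes by c·ΔTR = 0.842 × (+£393 billion) = +£330.906 billion.
Expenditure multiplier = 1/(1 − c(1−t) + m) = 1/(1 − 0.842×0.91 + 0.2) = 1/0.43378 ≈ 2.305.
The transfer multiplier is c × k ≈ 1.941, so ΔY = k × (c·ΔTR) = (+£330.906 billion) / 0.43378 ≈ +£763 billion.

+£763 billion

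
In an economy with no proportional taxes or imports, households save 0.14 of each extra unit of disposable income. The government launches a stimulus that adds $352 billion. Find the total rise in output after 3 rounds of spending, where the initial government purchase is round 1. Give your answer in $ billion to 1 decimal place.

MPC = 1 − MPS = 1 − 0.14 = 0.86.
Round 1 adds ΔG = $352 billion; each later round is MPC = 0.86 times the previous.
After 3 rounds: 352 + 302.72 + 260.3392 = ΔG·(1 − c^3)/(1 − c) = 352 × (1 − 0.636056)/0.14 ≈ $915.1 billion.

$915.1 billion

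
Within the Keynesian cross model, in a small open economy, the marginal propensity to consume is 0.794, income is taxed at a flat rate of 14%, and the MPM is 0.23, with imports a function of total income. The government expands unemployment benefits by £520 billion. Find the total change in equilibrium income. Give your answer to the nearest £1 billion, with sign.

The transfer change shifts disposable income by +£520 billion, so first-round consumption changes by c·ΔTR = 0.794 × (+£520 billion) = +£412.88 billion.
Expenditure multiplier = 1/(1 − c(1−t) + m) = 1/(1 − 0.794×0.86 + 0.23) = 1/0.54716 ≈ 1.828.
The transfer multiplier is c × k ≈ 1.451, so ΔY = k × (c·ΔTR) = (+£412.88 billion) / 0.54716 ≈ +£755 billion.

+£755 billion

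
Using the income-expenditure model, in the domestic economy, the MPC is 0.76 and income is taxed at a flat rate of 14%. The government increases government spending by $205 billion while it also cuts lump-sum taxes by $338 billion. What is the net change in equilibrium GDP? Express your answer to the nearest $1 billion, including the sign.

+$1,333 billion

Expenditure multiplier = 1/(1 − c(1−t)) = 1/(1 − 0.76×0.86) = 1/0.3464 ≈ 2.887.
ΔG contributes k·ΔG = (+$205 billion) / 0.3464 ≈ +$591.8 billion.
ΔT of −$338 billion changes first-round spending by −c·ΔT = +$256.88 billion, contributing k·(−c·ΔT) = (+$256.88 billion) / 0.3464 ≈ +$741.6 billion.
Net ΔY = k(ΔG − c·ΔT) = (+$461.88 billion) / 0.3464 ≈ +$1,333 billion.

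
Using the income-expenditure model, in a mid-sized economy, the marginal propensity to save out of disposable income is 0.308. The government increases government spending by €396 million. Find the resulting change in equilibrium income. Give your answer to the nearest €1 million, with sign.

+€1,286 million

MPC = 1 − MPS = 1 − 0.308 = 0.692.
Expenditure multiplier = 1/(1 − MPC) = 1/(1 − 0.692) = 1/0.308 ≈ 3.247.
ΔY = k × ΔG = (+€396 million) / 0.308 ≈ +€1,286 million.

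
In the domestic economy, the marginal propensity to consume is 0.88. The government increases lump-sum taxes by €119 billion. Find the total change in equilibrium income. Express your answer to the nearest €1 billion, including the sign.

A lump-sum tax change of +€119 billion shifts disposable income by −€119 billion; first-round consumption changes by −c × ΔT = −0.88 × (+€119 billion) = −€104.72 billion.
Expenditure multiplier = 1/(1 − MPC) = 1/(1 − 0.88) = 1/0.12 ≈ 8.333.
The tax multiplier is −c × k ≈ −7.333, so ΔY = k × (−c·ΔT) = (−€104.72 billion) / 0.12 ≈ −€873 billion.

−€873 billion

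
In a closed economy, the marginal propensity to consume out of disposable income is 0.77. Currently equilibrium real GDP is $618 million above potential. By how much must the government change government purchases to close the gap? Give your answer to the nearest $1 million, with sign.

Spending multiplier = 1/(1 − MPC) = 1/(1 − 0.77) = 1/0.23 ≈ 4.348.
Need ΔY = −$618 million, so ΔG = ΔY/k = (−$618 million) × 0.23 ≈ −$142 million.
The government should cut government purchases by $142 million.

−$142 million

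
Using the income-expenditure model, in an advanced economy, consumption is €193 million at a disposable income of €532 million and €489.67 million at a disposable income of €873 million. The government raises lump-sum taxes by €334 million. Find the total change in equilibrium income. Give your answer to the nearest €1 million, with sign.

MPC = ΔC/ΔYd = (489.67 − 193)/(873 − 532) = 296.67/341 = 0.87.
A lump-sum tax change of +€334 million shifts disposable income by −€334 million; first-round consumption changes by −c × ΔT = −0.87 × (+€334 million) = −€290.58 million.
Expenditure multiplier = 1/(1 − MPC) = 1/(1 − 0.87) = 1/0.13 ≈ 7.692.
The tax multiplier is −c × k ≈ −6.692, so ΔY = k × (−c·ΔT) = (−€290.58 million) / 0.13 ≈ −€2,235 million.

−€2,235 million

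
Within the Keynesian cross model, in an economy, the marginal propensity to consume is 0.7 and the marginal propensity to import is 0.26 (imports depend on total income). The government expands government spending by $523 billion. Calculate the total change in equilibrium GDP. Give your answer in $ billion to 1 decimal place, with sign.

+$933.9 billion

Spending multiplier = 1/(1 − c + m) = 1/(1 − 0.7 + 0.26) = 1/0.56 ≈ 1.786.
ΔY = k × ΔG = (+$523 billion) / 0.56 ≈ +$933.9 billion.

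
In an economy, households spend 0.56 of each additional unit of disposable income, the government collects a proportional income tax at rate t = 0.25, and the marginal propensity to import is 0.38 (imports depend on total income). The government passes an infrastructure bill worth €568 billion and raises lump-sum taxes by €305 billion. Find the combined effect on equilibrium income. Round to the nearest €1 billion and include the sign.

+€414 billion

Expenditure multiplier = 1/(1 − c(1−t) + m) = 1/(1 − 0.56×0.75 + 0.38) = 1/0.96 ≈ 1.042.
ΔG contributes k·ΔG = (+€568 billion) / 0.96 ≈ +€591.7 billion.
ΔT of +€305 billion changes first-round spending by −c·ΔT = −€170.8 billion, contributing k·(−c·ΔT) = (−€170.8 billion) / 0.96 ≈ −€177.9 billion.
Net ΔY = k(ΔG − c·ΔT) = (+€397.2 billion) / 0.96 ≈ +€414 billion.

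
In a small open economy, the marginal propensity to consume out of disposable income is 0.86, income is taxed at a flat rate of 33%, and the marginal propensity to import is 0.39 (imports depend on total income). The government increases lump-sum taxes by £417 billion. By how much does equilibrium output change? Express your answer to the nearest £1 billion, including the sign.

A lump-sum tax change of +£417 billion shifts disposable income by −£417 billion; first-round consumption changes by −c × ΔT = −0.86 × (+£417 billion) = −£358.62 billion.
Expenditure multiplier = 1/(1 − c(1−t) + m) = 1/(1 − 0.86×0.67 + 0.39) = 1/0.8138 ≈ 1.229.
The tax multiplier is −c × k ≈ −1.057, so ΔY = k × (−c·ΔT) = (−£358.62 billion) / 0.8138 ≈ −£441 billion.

−£441 billion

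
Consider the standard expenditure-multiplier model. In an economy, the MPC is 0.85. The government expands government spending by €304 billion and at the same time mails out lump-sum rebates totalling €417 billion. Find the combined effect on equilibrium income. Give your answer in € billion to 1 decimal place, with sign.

+€4,389.7 billion

Expenditure multiplier = 1/(1 − MPC) = 1/(1 − 0.85) = 1/0.15 ≈ 6.667.
ΔG contributes k·ΔG = (+€304 billion) / 0.15 ≈ +€2,026.7 billion.
ΔT of −€417 billion changes first-round spending by −c·ΔT = +€354.45 billion, contributing k·(−c·ΔT) = (+€354.45 billion) / 0.15 = +€2,363 billion.
Net ΔY = k(ΔG − c·ΔT) = (+€658.45 billion) / 0.15 ≈ +€4,389.7 billion.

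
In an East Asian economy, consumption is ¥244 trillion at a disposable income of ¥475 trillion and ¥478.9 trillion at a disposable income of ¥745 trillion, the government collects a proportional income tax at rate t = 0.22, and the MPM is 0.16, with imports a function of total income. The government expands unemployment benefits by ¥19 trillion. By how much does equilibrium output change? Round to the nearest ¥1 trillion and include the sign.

MPC = ΔC/ΔYd = (478.9 − 244)/(745 − 475) = 234.9/270 = 0.87.
The transfer change shifts disposable income by +¥19 trillion, so first-round consumption changes by c·ΔTR = 0.87 × (+¥19 trillion) = +¥16.53 trillion.
Expenditure multiplier = 1/(1 − c(1−t) + m) = 1/(1 − 0.87×0.78 + 0.16) = 1/0.4814 ≈ 2.077.
The transfer multiplier is c × k ≈ 1.807, so ΔY = k × (c·ΔTR) = (+¥16.53 trillion) / 0.4814 ≈ +¥34 trillion.

+¥34 trillion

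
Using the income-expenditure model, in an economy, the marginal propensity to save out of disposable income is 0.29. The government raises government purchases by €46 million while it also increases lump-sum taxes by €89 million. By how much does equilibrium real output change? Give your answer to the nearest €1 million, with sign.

MPC = 1 − MPS = 1 − 0.29 = 0.71.
Expenditure multiplier = 1/(1 − MPC) = 1/(1 − 0.71) = 1/0.29 ≈ 3.448.
ΔG contributes k·ΔG = (+€46 million) / 0.29 ≈ +€158.6 million.
ΔT of +€89 million changes first-round spending by −c·ΔT = −€63.19 million, contributing k·(−c·ΔT) = (−€63.19 million) / 0.29 ≈ −€217.9 million.
Net ΔY = k(ΔG − c·ΔT) = (−€17.19 million) / 0.29 ≈ −€59 million.

−€59 million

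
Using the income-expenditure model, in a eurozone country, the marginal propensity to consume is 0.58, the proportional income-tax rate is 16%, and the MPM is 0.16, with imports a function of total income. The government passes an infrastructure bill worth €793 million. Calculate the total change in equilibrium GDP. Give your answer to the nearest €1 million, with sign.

+€1,179 million

Expenditure multiplier = 1/(1 − c(1−t) + m) = 1/(1 − 0.58×0.84 + 0.16) = 1/0.6728 ≈ 1.486.
ΔY = k × ΔG = (+€793 million) / 0.6728 ≈ +€1,179 million.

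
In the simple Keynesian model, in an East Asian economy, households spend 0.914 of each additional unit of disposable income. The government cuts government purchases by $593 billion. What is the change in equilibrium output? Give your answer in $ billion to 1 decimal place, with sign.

Expenditure multiplier = 1/(1 − MPC) = 1/(1 − 0.914) = 1/0.086 ≈ 11.628.
ΔY = k × ΔG = (−$593 billion) / 0.086 ≈ −$6,895.3 billion.

−$6,895.3 billion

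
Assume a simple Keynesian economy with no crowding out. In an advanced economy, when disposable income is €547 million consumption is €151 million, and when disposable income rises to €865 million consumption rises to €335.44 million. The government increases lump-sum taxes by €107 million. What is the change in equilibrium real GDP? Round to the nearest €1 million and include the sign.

MPC = ΔC/ΔYd = (335.44 − 151)/(865 − 547) = 184.44/318 = 0.58.
A lump-sum tax change of +€107 million shifts disposable income by −€107 million; first-round consumption changes by −c × ΔT = −0.58 × (+€107 million) = −€62.06 million.
Expenditure multiplier = 1/(1 − MPC) = 1/(1 − 0.58) = 1/0.42 ≈ 2.381.
The tax multiplier is −c × k ≈ −1.381, so ΔY = k × (−c·ΔT) = (−€62.06 million) / 0.42 ≈ −€148 million.

−€148 million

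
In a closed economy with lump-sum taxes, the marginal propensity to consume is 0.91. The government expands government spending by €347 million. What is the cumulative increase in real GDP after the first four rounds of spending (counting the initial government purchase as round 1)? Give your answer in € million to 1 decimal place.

Round 1 adds ΔG = €347 million; each later round is MPC = 0.91 times the previous.
After 4 rounds: 347 + 315.77 + 287.3507 + 261.489137 = ΔG·(1 − c^4)/(1 − c) = 347 × (1 − 0.68574961)/0.09 ≈ €1,211.6 million.

€1,211.6 million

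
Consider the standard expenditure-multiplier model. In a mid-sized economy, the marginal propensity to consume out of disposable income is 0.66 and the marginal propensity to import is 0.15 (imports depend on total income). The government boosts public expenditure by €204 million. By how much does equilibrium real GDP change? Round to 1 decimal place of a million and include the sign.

+€416.3 million

Spending multiplier = 1/(1 − c + m) = 1/(1 − 0.66 + 0.15) = 1/0.49 ≈ 2.041.
ΔY = k × ΔG = (+€204 million) / 0.49 ≈ +€416.3 million.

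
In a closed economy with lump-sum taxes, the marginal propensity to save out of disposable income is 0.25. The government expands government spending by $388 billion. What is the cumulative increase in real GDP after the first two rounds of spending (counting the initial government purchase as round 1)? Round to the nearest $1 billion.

MPC = 1 − MPS = 1 − 0.25 = 0.75.
Round 1 adds ΔG = $388 billion; each later round is MPC = 0.75 times the previous.
After 2 rounds: 388 + 291 = ΔG·(1 − c^2)/(1 − c) = 388 × (1 − 0.5625)/0.25 = $679 billion.

$679 billion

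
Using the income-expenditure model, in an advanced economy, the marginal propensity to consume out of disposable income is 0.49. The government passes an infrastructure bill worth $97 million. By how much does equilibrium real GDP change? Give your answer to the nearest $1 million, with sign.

Expenditure multiplier = 1/(1 − MPC) = 1/(1 − 0.49) = 1/0.51 ≈ 1.961.
ΔY = k × ΔG = (+$97 million) / 0.51 ≈ +$190 million.

+$190 million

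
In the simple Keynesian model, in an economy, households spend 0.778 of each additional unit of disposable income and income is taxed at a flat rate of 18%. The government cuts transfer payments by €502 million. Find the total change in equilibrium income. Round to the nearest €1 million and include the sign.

−€1,079 million

The transfer change shifts disposable income by −€502 million, so first-round consumption changes by c·ΔTR = 0.778 × (−€502 million) = −€390.556 million.
Expenditure multiplier = 1/(1 − c(1−t)) = 1/(1 − 0.778×0.82) = 1/0.36204 ≈ 2.762.
The transfer multiplier is c × k ≈ 2.149, so ΔY = k × (c·ΔTR) = (−€390.556 million) / 0.36204 ≈ −€1,079 million.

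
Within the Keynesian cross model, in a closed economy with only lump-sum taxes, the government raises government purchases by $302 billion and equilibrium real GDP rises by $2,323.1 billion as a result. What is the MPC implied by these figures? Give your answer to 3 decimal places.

0.870

Implied spending multiplier k = ΔY/ΔG = 2,323.1/302 ≈ 7.6924.
Since k = 1/(1 − MPC), MPC = 1 − 1/k = 1 − ΔG/ΔY = 1 − 302/2,323.1 ≈ 0.870.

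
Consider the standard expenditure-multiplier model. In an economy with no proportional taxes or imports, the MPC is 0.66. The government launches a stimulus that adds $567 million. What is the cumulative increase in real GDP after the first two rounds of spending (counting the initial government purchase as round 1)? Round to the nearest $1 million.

Round 1 adds ΔG = $567 million; each later round is MPC = 0.66 times the previous.
After 2 rounds: 567 + 374.22 = ΔG·(1 − c^2)/(1 − c) = 567 × (1 − 0.4356)/0.34 ≈ $941 million.

$941 million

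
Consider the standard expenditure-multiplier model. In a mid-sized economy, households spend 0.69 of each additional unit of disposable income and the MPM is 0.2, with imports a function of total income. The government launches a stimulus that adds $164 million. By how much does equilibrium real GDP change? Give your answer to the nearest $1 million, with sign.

+$322 million

Expenditure multiplier = 1/(1 − c + m) = 1/(1 − 0.69 + 0.2) = 1/0.51 ≈ 1.961.
ΔY = k × ΔG = (+$164 million) / 0.51 ≈ +$322 million.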